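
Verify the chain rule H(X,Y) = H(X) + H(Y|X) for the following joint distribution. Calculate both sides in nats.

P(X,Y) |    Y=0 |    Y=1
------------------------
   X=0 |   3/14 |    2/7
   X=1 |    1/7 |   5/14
H(X,Y) = 1.3337, H(X) = 0.6931, H(Y|X) = 0.6406 (all in nats)

Chain rule: H(X,Y) = H(X) + H(Y|X)

Left side — joint entropy directly:
H(X,Y) = -Σ p(x,y) log p(x,y) = 1.3337 nats

Right side — compute H(Y|X) from the conditional distributions:
P(X) = (1/2, 1/2), so H(X) = 0.6931 nats
H(Y|X) = Σ_x P(X=x) · H(Y|X=x):
  P(Y|X=0) = (3/7, 4/7), H(Y|X=0) = 0.6829, weight P(X=0) = 1/2
  P(Y|X=1) = (2/7, 5/7), H(Y|X=1) = 0.5983, weight P(X=1) = 1/2
H(Y|X) = 0.6406 nats

H(X) + H(Y|X) = 0.6931 + 0.6406 = 1.3337 nats

Both sides equal 1.3337 nats. ✓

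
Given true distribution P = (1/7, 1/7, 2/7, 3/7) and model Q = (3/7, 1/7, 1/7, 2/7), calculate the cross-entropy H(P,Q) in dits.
0.6479 dits

Cross-entropy: H(P,Q) = -Σ p(x) log q(x)

Alternatively: H(P,Q) = H(P) + D_KL(P||Q)
H(P) = 0.5546 dits
D_KL(P||Q) = 0.0933 dits

H(P,Q) = 0.5546 + 0.0933 = 0.6479 dits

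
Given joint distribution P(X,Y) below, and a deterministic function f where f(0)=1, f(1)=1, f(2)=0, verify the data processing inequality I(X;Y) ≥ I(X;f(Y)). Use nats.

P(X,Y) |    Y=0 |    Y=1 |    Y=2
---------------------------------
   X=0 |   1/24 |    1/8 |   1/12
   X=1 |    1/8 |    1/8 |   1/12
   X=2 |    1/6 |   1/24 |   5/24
I(X;Y) = 0.0867, I(X;f(Y)) = 0.0262, inequality holds: 0.0867 ≥ 0.0262

Data Processing Inequality: For any Markov chain X → Y → Z, we have I(X;Y) ≥ I(X;Z).

Here Z = f(Y) is a deterministic function of Y, forming X → Y → Z.

Original I(X;Y) = 0.0867 nats

After applying f:
P(X,Z) where Z=f(Y):
- P(X,Z=0) = P(X,Y=2)
- P(X,Z=1) = P(X,Y=0) + P(X,Y=1)

I(X;Z) = I(X;f(Y)) = 0.0262 nats

Verification: 0.0867 ≥ 0.0262 ✓

Information cannot be created by processing; the function f can only lose information about X.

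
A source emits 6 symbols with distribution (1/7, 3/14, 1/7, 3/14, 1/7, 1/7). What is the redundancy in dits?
0.0085 dits

Redundancy measures how far a source is from maximum entropy:
R = H_max - H(X)

Maximum entropy for 6 symbols: H_max = log_10(6) = 0.7782 dits
Actual entropy: H(X) = 0.7696 dits
Redundancy: R = 0.7782 - 0.7696 = 0.0085 dits

This redundancy represents potential for compression: the source could be compressed by 0.0085 dits per symbol.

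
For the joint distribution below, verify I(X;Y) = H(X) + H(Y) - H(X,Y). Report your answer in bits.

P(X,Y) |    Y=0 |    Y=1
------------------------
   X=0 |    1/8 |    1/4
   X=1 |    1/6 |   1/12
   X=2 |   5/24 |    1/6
I(X;Y) = 0.0544 bits

Mutual information has multiple equivalent forms:
- I(X;Y) = H(X) - H(X|Y)
- I(X;Y) = H(Y) - H(Y|X)
- I(X;Y) = H(X) + H(Y) - H(X,Y)

Computing all quantities:
H(X) = 1.5613, H(Y) = 1.0000, H(X,Y) = 2.5069
H(X|Y) = 1.5069, H(Y|X) = 0.9456

Verification:
H(X) - H(X|Y) = 1.5613 - 1.5069 = 0.0544
H(Y) - H(Y|X) = 1.0000 - 0.9456 = 0.0544
H(X) + H(Y) - H(X,Y) = 1.5613 + 1.0000 - 2.5069 = 0.0544

All forms give I(X;Y) = 0.0544 bits. ✓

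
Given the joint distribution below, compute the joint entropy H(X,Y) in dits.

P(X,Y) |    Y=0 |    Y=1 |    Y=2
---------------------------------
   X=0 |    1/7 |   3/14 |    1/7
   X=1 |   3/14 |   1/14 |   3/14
0.7534 dits

Joint entropy is H(X,Y) = -Σ_{x,y} p(x,y) log p(x,y).

Summing over all non-zero entries:
H(X,Y) = -[1/7·log_10(1/7) + 3/14·log_10(3/14) + 1/7·log_10(1/7) + 3/14·log_10(3/14) + 1/14·log_10(1/14) + 3/14·log_10(3/14)]
H(X,Y) = 0.7534 dits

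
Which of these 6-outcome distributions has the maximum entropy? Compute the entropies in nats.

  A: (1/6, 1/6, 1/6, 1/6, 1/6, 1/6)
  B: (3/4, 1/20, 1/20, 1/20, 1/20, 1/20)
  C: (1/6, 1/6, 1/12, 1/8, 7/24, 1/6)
A

For a discrete distribution over n outcomes, entropy is maximized by the uniform distribution.

Computing entropies:
H(A) = 1.7918 nats
H(B) = 0.9647 nats
H(C) = 1.7223 nats

The uniform distribution (where all probabilities equal 1/6) achieves the maximum entropy of log_e(6) = 1.7918 nats.

Distribution A has the highest entropy.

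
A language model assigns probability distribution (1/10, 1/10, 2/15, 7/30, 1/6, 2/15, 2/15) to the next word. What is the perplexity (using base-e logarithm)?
6.7172

Perplexity is e^H (or exp(H) for natural log).

First, H = -Σ p log p = 1.9047 nats
Perplexity = e^1.9047 = 6.7172

Interpretation: The model's uncertainty is equivalent to choosing uniformly among 6.7 options.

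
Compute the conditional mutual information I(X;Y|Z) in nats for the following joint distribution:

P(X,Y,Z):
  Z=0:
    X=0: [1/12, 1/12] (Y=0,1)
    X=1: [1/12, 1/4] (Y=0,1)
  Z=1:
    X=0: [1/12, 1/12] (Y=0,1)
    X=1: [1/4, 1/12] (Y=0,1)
0.0306 nats

Conditional mutual information: I(X;Y|Z) = H(X|Z) + H(Y|Z) - H(X,Y|Z)

H(Z) = 0.6931
H(X,Z) = 1.3297 → H(X|Z) = 0.6365
H(Y,Z) = 1.3297 → H(Y|Z) = 0.6365
H(X,Y,Z) = 1.9356 → H(X,Y|Z) = 1.2425

I(X;Y|Z) = 0.6365 + 0.6365 - 1.2425 = 0.0306 nats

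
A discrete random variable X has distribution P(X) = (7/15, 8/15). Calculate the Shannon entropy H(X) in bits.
0.9968 bits

Shannon entropy is H(X) = -Σ p(x) log p(x).

For P = (7/15, 8/15):
H = -7/15 × log_2(7/15) -8/15 × log_2(8/15)
H = 0.9968 bits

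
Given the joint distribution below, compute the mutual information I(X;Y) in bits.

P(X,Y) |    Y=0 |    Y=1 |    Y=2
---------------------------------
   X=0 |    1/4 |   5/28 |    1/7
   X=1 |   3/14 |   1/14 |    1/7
0.0214 bits

Mutual information: I(X;Y) = H(X) + H(Y) - H(X,Y)

Marginals:
P(X) = (4/7, 3/7), H(X) = 0.9852 bits
P(Y) = (13/28, 1/4, 2/7), H(Y) = 1.5303 bits

Joint entropy: H(X,Y) = 2.4941 bits

I(X;Y) = 0.9852 + 1.5303 - 2.4941 = 0.0214 bits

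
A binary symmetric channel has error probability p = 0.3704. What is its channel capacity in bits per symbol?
0.0490 bits

For a binary symmetric channel (BSC) with error probability p:
Capacity C = 1 - H(p) bits per symbol

where H(p) = -p log₂(p) - (1-p) log₂(1-p) is the binary entropy function.

H(0.3704) = 0.9510 bits
C = 1 - 0.9510 = 0.0490 bits per symbol

This means we can reliably transmit up to 0.0490 bits of information per channel use.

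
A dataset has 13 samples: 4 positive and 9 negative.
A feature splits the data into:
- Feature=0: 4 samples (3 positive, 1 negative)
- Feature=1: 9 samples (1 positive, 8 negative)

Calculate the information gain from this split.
0.2925 bits

Information Gain = H(Y) - H(Y|Feature)

Before split:
P(positive) = 4/13 = 0.3077
H(Y) = 0.8905 bits

After split:
Feature=0: H = 0.8113 bits (weight = 4/13)
Feature=1: H = 0.5033 bits (weight = 9/13)
H(Y|Feature) = (4/13)×0.8113 + (9/13)×0.5033 = 0.5980 bits

Information Gain = 0.8905 - 0.5980 = 0.2925 bits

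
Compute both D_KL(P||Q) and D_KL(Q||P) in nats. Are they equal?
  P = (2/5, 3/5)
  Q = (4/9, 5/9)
D_KL(P||Q) = 0.0040, D_KL(Q||P) = 0.0041

KL divergence is not symmetric: D_KL(P||Q) ≠ D_KL(Q||P) in general.

D_KL(P||Q) = 0.0040 nats
D_KL(Q||P) = 0.0041 nats

No, they are not equal!

This asymmetry is why KL divergence is not a true distance metric.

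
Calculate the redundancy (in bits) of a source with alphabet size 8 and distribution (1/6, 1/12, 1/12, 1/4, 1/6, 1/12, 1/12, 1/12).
0.1446 bits

Redundancy measures how far a source is from maximum entropy:
R = H_max - H(X)

Maximum entropy for 8 symbols: H_max = log_2(8) = 3.0000 bits
Actual entropy: H(X) = 2.8554 bits
Redundancy: R = 3.0000 - 2.8554 = 0.1446 bits

This redundancy represents potential for compression: the source could be compressed by 0.1446 bits per symbol.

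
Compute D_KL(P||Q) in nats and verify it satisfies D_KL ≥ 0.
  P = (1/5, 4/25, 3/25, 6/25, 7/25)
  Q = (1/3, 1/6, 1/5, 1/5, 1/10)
0.1621 nats

KL divergence satisfies the Gibbs inequality: D_KL(P||Q) ≥ 0 for all distributions P, Q.

D_KL(P||Q) = Σ p(x) log(p(x)/q(x))
Term by term:
  x=0: 1/5 × log_e[(1/5)/(1/3)] = -0.1022
  x=1: 4/25 × log_e[(4/25)/(1/6)] = -0.0065
  x=2: 3/25 × log_e[(3/25)/(1/5)] = -0.0613
  x=3: 6/25 × log_e[(6/25)/(1/5)] = 0.0438
  x=4: 7/25 × log_e[(7/25)/(1/10)] = 0.2883
D_KL(P||Q) = 0.1621 nats

D_KL(P||Q) = 0.1621 ≥ 0 ✓

This non-negativity is a fundamental property: relative entropy cannot be negative because it measures how different Q is from P.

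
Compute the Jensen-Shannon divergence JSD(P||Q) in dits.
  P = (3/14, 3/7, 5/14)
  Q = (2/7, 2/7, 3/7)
0.0049 dits

Jensen-Shannon divergence is:
JSD(P||Q) = 0.5 × D_KL(P||M) + 0.5 × D_KL(Q||M)
where M = 0.5 × (P + Q) is the mixture distribution.

M = 0.5 × (3/14, 3/7, 5/14) + 0.5 × (2/7, 2/7, 3/7) = (1/4, 5/14, 11/28)

D_KL(P||M) = 0.0048 dits
D_KL(Q||M) = 0.0051 dits

JSD(P||Q) = 0.5 × 0.0048 + 0.5 × 0.0051 = 0.0049 dits

Unlike KL divergence, JSD is symmetric and bounded: 0 ≤ JSD ≤ log(2).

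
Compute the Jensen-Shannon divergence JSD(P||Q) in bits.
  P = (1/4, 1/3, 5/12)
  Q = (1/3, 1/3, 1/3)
0.0077 bits

Jensen-Shannon divergence is:
JSD(P||Q) = 0.5 × D_KL(P||M) + 0.5 × D_KL(Q||M)
where M = 0.5 × (P + Q) is the mixture distribution.

M = 0.5 × (1/4, 1/3, 5/12) + 0.5 × (1/3, 1/3, 1/3) = (7/24, 1/3, 3/8)

D_KL(P||M) = 0.0077 bits
D_KL(Q||M) = 0.0076 bits

JSD(P||Q) = 0.5 × 0.0077 + 0.5 × 0.0076 = 0.0077 bits

Unlike KL divergence, JSD is symmetric and bounded: 0 ≤ JSD ≤ log(2).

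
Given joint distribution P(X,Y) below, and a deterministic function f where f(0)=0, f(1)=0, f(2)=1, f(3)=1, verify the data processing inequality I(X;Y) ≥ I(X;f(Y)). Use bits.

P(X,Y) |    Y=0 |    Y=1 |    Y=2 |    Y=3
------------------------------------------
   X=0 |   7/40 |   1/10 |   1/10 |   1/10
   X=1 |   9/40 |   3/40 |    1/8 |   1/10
I(X;Y) = 0.0073, I(X;f(Y)) = 0.0000, inequality holds: 0.0073 ≥ 0.0000

Data Processing Inequality: For any Markov chain X → Y → Z, we have I(X;Y) ≥ I(X;Z).

Here Z = f(Y) is a deterministic function of Y, forming X → Y → Z.

Original I(X;Y) = 0.0073 bits

After applying f:
P(X,Z) where Z=f(Y):
- P(X,Z=0) = P(X,Y=0) + P(X,Y=1)
- P(X,Z=1) = P(X,Y=2) + P(X,Y=3)

I(X;Z) = I(X;f(Y)) = 0.0000 bits

Verification: 0.0073 ≥ 0.0000 ✓

Information cannot be created by processing; the function f can only lose information about X.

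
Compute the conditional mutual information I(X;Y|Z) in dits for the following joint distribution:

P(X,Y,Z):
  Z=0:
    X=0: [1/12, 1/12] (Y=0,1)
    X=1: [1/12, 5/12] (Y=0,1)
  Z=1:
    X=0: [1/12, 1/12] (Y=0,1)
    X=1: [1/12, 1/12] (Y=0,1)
0.0148 dits

Conditional mutual information: I(X;Y|Z) = H(X|Z) + H(Y|Z) - H(X,Y|Z)

H(Z) = 0.2764
H(X,Z) = 0.5396 → H(X|Z) = 0.2632
H(Y,Z) = 0.5396 → H(Y|Z) = 0.2632
H(X,Y,Z) = 0.7879 → H(X,Y|Z) = 0.5115

I(X;Y|Z) = 0.2632 + 0.2632 - 0.5115 = 0.0148 dits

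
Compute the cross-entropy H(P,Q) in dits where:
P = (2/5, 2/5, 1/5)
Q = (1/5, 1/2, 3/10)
0.5046 dits

Cross-entropy: H(P,Q) = -Σ p(x) log q(x)

Alternatively: H(P,Q) = H(P) + D_KL(P||Q)
H(P) = 0.4581 dits
D_KL(P||Q) = 0.0464 dits

H(P,Q) = 0.4581 + 0.0464 = 0.5046 dits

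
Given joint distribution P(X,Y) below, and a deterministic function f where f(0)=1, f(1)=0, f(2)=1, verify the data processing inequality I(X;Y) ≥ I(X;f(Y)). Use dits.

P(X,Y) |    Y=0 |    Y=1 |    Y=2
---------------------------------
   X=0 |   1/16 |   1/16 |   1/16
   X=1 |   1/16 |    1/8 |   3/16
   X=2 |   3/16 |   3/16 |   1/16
I(X;Y) = 0.0305, I(X;f(Y)) = 0.0021, inequality holds: 0.0305 ≥ 0.0021

Data Processing Inequality: For any Markov chain X → Y → Z, we have I(X;Y) ≥ I(X;Z).

Here Z = f(Y) is a deterministic function of Y, forming X → Y → Z.

Original I(X;Y) = 0.0305 dits

After applying f:
P(X,Z) where Z=f(Y):
- P(X,Z=0) = P(X,Y=1)
- P(X,Z=1) = P(X,Y=0) + P(X,Y=2)

I(X;Z) = I(X;f(Y)) = 0.0021 dits

Verification: 0.0305 ≥ 0.0021 ✓

Information cannot be created by processing; the function f can only lose information about X.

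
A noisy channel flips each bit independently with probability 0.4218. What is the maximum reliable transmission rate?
0.0177 bits

For a binary symmetric channel (BSC) with error probability p:
Capacity C = 1 - H(p) bits per symbol

where H(p) = -p log₂(p) - (1-p) log₂(1-p) is the binary entropy function.

H(0.4218) = 0.9823 bits
C = 1 - 0.9823 = 0.0177 bits per symbol

This means we can reliably transmit up to 0.0177 bits of information per channel use.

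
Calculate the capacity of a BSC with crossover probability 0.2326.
0.2175 bits

For a binary symmetric channel (BSC) with error probability p:
Capacity C = 1 - H(p) bits per symbol

where H(p) = -p log₂(p) - (1-p) log₂(1-p) is the binary entropy function.

H(0.2326) = 0.7825 bits
C = 1 - 0.7825 = 0.2175 bits per symbol

This means we can reliably transmit up to 0.2175 bits of information per channel use.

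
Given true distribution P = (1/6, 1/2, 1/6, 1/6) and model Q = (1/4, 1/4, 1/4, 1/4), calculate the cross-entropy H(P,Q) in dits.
0.6021 dits

Cross-entropy: H(P,Q) = -Σ p(x) log q(x)

Alternatively: H(P,Q) = H(P) + D_KL(P||Q)
H(P) = 0.5396 dits
D_KL(P||Q) = 0.0625 dits

H(P,Q) = 0.5396 + 0.0625 = 0.6021 dits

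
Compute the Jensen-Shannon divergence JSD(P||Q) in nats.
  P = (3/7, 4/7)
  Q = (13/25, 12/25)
0.0042 nats

Jensen-Shannon divergence is:
JSD(P||Q) = 0.5 × D_KL(P||M) + 0.5 × D_KL(Q||M)
where M = 0.5 × (P + Q) is the mixture distribution.

M = 0.5 × (3/7, 4/7) + 0.5 × (13/25, 12/25) = (0.474286, 0.525714)

D_KL(P||M) = 0.0042 nats
D_KL(Q||M) = 0.0042 nats

JSD(P||Q) = 0.5 × 0.0042 + 0.5 × 0.0042 = 0.0042 nats

Unlike KL divergence, JSD is symmetric and bounded: 0 ≤ JSD ≤ log(2).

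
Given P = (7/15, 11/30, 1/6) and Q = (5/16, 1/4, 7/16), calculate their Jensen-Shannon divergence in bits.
0.0645 bits

Jensen-Shannon divergence is:
JSD(P||Q) = 0.5 × D_KL(P||M) + 0.5 × D_KL(Q||M)
where M = 0.5 × (P + Q) is the mixture distribution.

M = 0.5 × (7/15, 11/30, 1/6) + 0.5 × (5/16, 1/4, 7/16) = (0.389583, 0.308333, 0.302083)

D_KL(P||M) = 0.0702 bits
D_KL(Q||M) = 0.0587 bits

JSD(P||Q) = 0.5 × 0.0702 + 0.5 × 0.0587 = 0.0645 bits

Unlike KL divergence, JSD is symmetric and bounded: 0 ≤ JSD ≤ log(2).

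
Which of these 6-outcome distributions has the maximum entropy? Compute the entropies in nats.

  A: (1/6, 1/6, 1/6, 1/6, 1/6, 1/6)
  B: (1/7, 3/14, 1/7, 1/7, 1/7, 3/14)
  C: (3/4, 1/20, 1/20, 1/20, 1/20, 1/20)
A

For a discrete distribution over n outcomes, entropy is maximized by the uniform distribution.

Computing entropies:
H(A) = 1.7918 nats
H(B) = 1.7721 nats
H(C) = 0.9647 nats

The uniform distribution (where all probabilities equal 1/6) achieves the maximum entropy of log_e(6) = 1.7918 nats.

Distribution A has the highest entropy.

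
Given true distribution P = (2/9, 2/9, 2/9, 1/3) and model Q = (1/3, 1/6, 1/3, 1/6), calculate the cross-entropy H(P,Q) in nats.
1.4837 nats

Cross-entropy: H(P,Q) = -Σ p(x) log q(x)

Alternatively: H(P,Q) = H(P) + D_KL(P||Q)
H(P) = 1.3689 nats
D_KL(P||Q) = 0.1148 nats

H(P,Q) = 1.3689 + 0.1148 = 1.4837 nats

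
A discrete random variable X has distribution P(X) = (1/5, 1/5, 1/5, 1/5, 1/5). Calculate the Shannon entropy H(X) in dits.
0.6990 dits

Shannon entropy is H(X) = -Σ p(x) log p(x).

For P = (1/5, 1/5, 1/5, 1/5, 1/5):
H = -1/5 × log_10(1/5) -1/5 × log_10(1/5) -1/5 × log_10(1/5) -1/5 × log_10(1/5) -1/5 × log_10(1/5)
H = 0.6990 dits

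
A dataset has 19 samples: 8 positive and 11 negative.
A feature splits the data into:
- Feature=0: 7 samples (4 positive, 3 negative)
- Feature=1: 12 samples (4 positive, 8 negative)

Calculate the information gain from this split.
0.0390 bits

Information Gain = H(Y) - H(Y|Feature)

Before split:
P(positive) = 8/19 = 0.4211
H(Y) = 0.9819 bits

After split:
Feature=0: H = 0.9852 bits (weight = 7/19)
Feature=1: H = 0.9183 bits (weight = 12/19)
H(Y|Feature) = (7/19)×0.9852 + (12/19)×0.9183 = 0.9430 bits

Information Gain = 0.9819 - 0.9430 = 0.0390 bits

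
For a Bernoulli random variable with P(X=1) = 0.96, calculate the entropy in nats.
0.1679 nats

The binary entropy function is:
H(p) = -p log(p) - (1-p) log(1-p)

H(0.96) = -0.96 × log_e(0.96) - 0.04 × log_e(0.04)
H(0.96) = 0.1679 nats

Note: Binary entropy is maximized at p=0.5 (H=1 bit) and minimized at p=0 or p=1 (H=0).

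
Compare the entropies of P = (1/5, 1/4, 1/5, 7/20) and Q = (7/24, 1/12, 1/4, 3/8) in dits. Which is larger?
P

Computing entropies in dits:
H(P) = 0.5897
H(Q) = 0.5563

Distribution P has higher entropy.

Intuition: The distribution closer to uniform (more spread out) has higher entropy.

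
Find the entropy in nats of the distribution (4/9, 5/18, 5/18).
1.0720 nats

Shannon entropy is H(X) = -Σ p(x) log p(x).

For P = (4/9, 5/18, 5/18):
H = -4/9 × log_e(4/9) -5/18 × log_e(5/18) -5/18 × log_e(5/18)
H = 1.0720 nats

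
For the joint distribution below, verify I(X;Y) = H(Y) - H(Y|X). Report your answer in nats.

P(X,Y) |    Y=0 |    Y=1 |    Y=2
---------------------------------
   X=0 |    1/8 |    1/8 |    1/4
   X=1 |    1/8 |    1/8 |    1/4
I(X;Y) = 0.0000 nats

Mutual information has multiple equivalent forms:
- I(X;Y) = H(X) - H(X|Y)
- I(X;Y) = H(Y) - H(Y|X)
- I(X;Y) = H(X) + H(Y) - H(X,Y)

Computing all quantities:
H(X) = 0.6931, H(Y) = 1.0397, H(X,Y) = 1.7329
H(X|Y) = 0.6931, H(Y|X) = 1.0397

Verification:
H(X) - H(X|Y) = 0.6931 - 0.6931 = 0.0000
H(Y) - H(Y|X) = 1.0397 - 1.0397 = 0.0000
H(X) + H(Y) - H(X,Y) = 0.6931 + 1.0397 - 1.7329 = 0.0000

All forms give I(X;Y) = 0.0000 nats. ✓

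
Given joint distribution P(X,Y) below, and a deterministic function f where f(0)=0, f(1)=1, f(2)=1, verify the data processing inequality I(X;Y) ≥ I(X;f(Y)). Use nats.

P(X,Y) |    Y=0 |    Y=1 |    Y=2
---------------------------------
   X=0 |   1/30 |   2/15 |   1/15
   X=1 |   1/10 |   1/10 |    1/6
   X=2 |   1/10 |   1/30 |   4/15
I(X;Y) = 0.0948, I(X;f(Y)) = 0.0078, inequality holds: 0.0948 ≥ 0.0078

Data Processing Inequality: For any Markov chain X → Y → Z, we have I(X;Y) ≥ I(X;Z).

Here Z = f(Y) is a deterministic function of Y, forming X → Y → Z.

Original I(X;Y) = 0.0948 nats

After applying f:
P(X,Z) where Z=f(Y):
- P(X,Z=0) = P(X,Y=0)
- P(X,Z=1) = P(X,Y=1) + P(X,Y=2)

I(X;Z) = I(X;f(Y)) = 0.0078 nats

Verification: 0.0948 ≥ 0.0078 ✓

Information cannot be created by processing; the function f can only lose information about X.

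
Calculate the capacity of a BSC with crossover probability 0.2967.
0.1228 bits

For a binary symmetric channel (BSC) with error probability p:
Capacity C = 1 - H(p) bits per symbol

where H(p) = -p log₂(p) - (1-p) log₂(1-p) is the binary entropy function.

H(0.2967) = 0.8772 bits
C = 1 - 0.8772 = 0.1228 bits per symbol

This means we can reliably transmit up to 0.1228 bits of information per channel use.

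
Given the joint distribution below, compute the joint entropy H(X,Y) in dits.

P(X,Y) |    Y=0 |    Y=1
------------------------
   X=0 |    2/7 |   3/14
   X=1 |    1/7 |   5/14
0.5792 dits

Joint entropy is H(X,Y) = -Σ_{x,y} p(x,y) log p(x,y).

Summing over all non-zero entries:
H(X,Y) = -[2/7·log_10(2/7) + 3/14·log_10(3/14) + 1/7·log_10(1/7) + 5/14·log_10(5/14)]
H(X,Y) = 0.5792 dits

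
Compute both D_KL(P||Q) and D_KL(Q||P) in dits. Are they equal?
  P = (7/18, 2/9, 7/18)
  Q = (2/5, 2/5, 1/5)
D_KL(P||Q) = 0.0508, D_KL(Q||P) = 0.0492

KL divergence is not symmetric: D_KL(P||Q) ≠ D_KL(Q||P) in general.

D_KL(P||Q) = 0.0508 dits
D_KL(Q||P) = 0.0492 dits

No, they are not equal!

This asymmetry is why KL divergence is not a true distance metric.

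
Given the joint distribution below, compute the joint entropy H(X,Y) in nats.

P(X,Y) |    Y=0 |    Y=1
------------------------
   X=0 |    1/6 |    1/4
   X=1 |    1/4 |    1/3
1.3580 nats

Joint entropy is H(X,Y) = -Σ_{x,y} p(x,y) log p(x,y).

Summing over all non-zero entries:
H(X,Y) = -[1/6·log_e(1/6) + 1/4·log_e(1/4) + 1/4·log_e(1/4) + 1/3·log_e(1/3)]
H(X,Y) = 1.3580 nats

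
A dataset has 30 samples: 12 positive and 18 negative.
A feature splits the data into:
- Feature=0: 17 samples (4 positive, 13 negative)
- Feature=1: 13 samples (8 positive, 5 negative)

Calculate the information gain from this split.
0.1084 bits

Information Gain = H(Y) - H(Y|Feature)

Before split:
P(positive) = 12/30 = 0.4000
H(Y) = 0.9710 bits

After split:
Feature=0: H = 0.7871 bits (weight = 17/30)
Feature=1: H = 0.9612 bits (weight = 13/30)
H(Y|Feature) = (17/30)×0.7871 + (13/30)×0.9612 = 0.8626 bits

Information Gain = 0.9710 - 0.8626 = 0.1084 bits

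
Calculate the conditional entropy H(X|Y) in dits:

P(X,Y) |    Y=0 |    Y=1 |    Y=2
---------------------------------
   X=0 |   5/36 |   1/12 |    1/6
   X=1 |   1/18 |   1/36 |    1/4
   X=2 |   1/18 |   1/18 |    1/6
0.4546 dits

Using the chain rule: H(X|Y) = H(X,Y) - H(Y)

First, compute H(X,Y) = 0.8713 dits

Marginal P(Y) = (1/4, 1/6, 7/12)
H(Y) = 0.4168 dits

H(X|Y) = H(X,Y) - H(Y) = 0.8713 - 0.4168 = 0.4546 dits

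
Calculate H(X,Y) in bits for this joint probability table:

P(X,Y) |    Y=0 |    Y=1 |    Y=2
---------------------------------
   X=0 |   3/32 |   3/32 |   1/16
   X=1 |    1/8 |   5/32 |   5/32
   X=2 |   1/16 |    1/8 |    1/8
3.1022 bits

Joint entropy is H(X,Y) = -Σ_{x,y} p(x,y) log p(x,y).

Summing over all non-zero entries:
H(X,Y) = -[3/32·log_2(3/32) + 3/32·log_2(3/32) + 1/16·log_2(1/16) + 1/8·log_2(1/8) + 5/32·log_2(5/32) + 5/32·log_2(5/32) + 1/16·log_2(1/16) + 1/8·log_2(1/8) + 1/8·log_2(1/8)]
H(X,Y) = 3.1022 bits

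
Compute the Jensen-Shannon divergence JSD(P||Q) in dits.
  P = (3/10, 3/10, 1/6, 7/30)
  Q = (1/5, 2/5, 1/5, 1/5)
0.0044 dits

Jensen-Shannon divergence is:
JSD(P||Q) = 0.5 × D_KL(P||M) + 0.5 × D_KL(Q||M)
where M = 0.5 × (P + Q) is the mixture distribution.

M = 0.5 × (3/10, 3/10, 1/6, 7/30) + 0.5 × (1/5, 2/5, 1/5, 1/5) = (1/4, 7/20, 0.183333, 0.216667)

D_KL(P||M) = 0.0043 dits
D_KL(Q||M) = 0.0044 dits

JSD(P||Q) = 0.5 × 0.0043 + 0.5 × 0.0044 = 0.0044 dits

Unlike KL divergence, JSD is symmetric and bounded: 0 ≤ JSD ≤ log(2).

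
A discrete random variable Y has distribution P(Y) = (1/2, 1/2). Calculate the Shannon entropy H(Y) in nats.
0.6931 nats

Shannon entropy is H(X) = -Σ p(x) log p(x).

For P = (1/2, 1/2):
H = -1/2 × log_e(1/2) -1/2 × log_e(1/2)
H = 0.6931 nats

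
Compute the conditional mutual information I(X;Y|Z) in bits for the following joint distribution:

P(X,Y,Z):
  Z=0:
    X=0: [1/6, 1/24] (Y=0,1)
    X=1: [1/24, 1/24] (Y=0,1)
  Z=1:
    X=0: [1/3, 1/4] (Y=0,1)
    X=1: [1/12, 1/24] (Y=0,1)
0.0208 bits

Conditional mutual information: I(X;Y|Z) = H(X|Z) + H(Y|Z) - H(X,Y|Z)

H(Z) = 0.8709
H(X,Z) = 1.5988 → H(X|Z) = 0.7280
H(Y,Z) = 1.8149 → H(Y|Z) = 0.9441
H(X,Y,Z) = 2.5221 → H(X,Y|Z) = 1.6512

I(X;Y|Z) = 0.7280 + 0.9441 - 1.6512 = 0.0208 bits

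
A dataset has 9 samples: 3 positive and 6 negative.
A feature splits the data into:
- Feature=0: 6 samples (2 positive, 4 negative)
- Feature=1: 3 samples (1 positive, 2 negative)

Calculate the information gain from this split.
0.0000 bits

Information Gain = H(Y) - H(Y|Feature)

Before split:
P(positive) = 3/9 = 0.3333
H(Y) = 0.9183 bits

After split:
Feature=0: H = 0.9183 bits (weight = 6/9)
Feature=1: H = 0.9183 bits (weight = 3/9)
H(Y|Feature) = (6/9)×0.9183 + (3/9)×0.9183 = 0.9183 bits

Information Gain = 0.9183 - 0.9183 = 0.0000 bits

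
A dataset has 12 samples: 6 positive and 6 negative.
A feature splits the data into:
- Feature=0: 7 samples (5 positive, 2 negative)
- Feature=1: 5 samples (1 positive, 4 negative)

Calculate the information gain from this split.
0.1957 bits

Information Gain = H(Y) - H(Y|Feature)

Before split:
P(positive) = 6/12 = 0.5000
H(Y) = 1.0000 bits

After split:
Feature=0: H = 0.8631 bits (weight = 7/12)
Feature=1: H = 0.7219 bits (weight = 5/12)
H(Y|Feature) = (7/12)×0.8631 + (5/12)×0.7219 = 0.8043 bits

Information Gain = 1.0000 - 0.8043 = 0.1957 bits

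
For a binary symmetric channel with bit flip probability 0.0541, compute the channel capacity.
0.6964 bits

For a binary symmetric channel (BSC) with error probability p:
Capacity C = 1 - H(p) bits per symbol

where H(p) = -p log₂(p) - (1-p) log₂(1-p) is the binary entropy function.

H(0.0541) = 0.3036 bits
C = 1 - 0.3036 = 0.6964 bits per symbol

This means we can reliably transmit up to 0.6964 bits of information per channel use.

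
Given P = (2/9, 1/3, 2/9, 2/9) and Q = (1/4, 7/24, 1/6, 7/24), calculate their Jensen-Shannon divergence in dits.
0.0024 dits

Jensen-Shannon divergence is:
JSD(P||Q) = 0.5 × D_KL(P||M) + 0.5 × D_KL(Q||M)
where M = 0.5 × (P + Q) is the mixture distribution.

M = 0.5 × (2/9, 1/3, 2/9, 2/9) + 0.5 × (1/4, 7/24, 1/6, 7/24) = (0.236111, 5/16, 7/36, 0.256944)

D_KL(P||M) = 0.0024 dits
D_KL(Q||M) = 0.0024 dits

JSD(P||Q) = 0.5 × 0.0024 + 0.5 × 0.0024 = 0.0024 dits

Unlike KL divergence, JSD is symmetric and bounded: 0 ≤ JSD ≤ log(2).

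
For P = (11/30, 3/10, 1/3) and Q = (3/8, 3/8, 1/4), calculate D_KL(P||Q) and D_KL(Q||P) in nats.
D_KL(P||Q) = 0.0207, D_KL(Q||P) = 0.0202

KL divergence is not symmetric: D_KL(P||Q) ≠ D_KL(Q||P) in general.

D_KL(P||Q) = 0.0207 nats
D_KL(Q||P) = 0.0202 nats

No, they are not equal!

This asymmetry is why KL divergence is not a true distance metric.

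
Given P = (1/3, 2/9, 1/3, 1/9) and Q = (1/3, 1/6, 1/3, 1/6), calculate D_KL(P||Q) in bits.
0.0272 bits

KL divergence: D_KL(P||Q) = Σ p(x) log(p(x)/q(x))

Computing term by term:
  x=0: 1/3 × log_2[(1/3)/(1/3)] = 1/3 × 0.0000 = 0.0000
  x=1: 2/9 × log_2[(2/9)/(1/6)] = 2/9 × 0.4150 = 0.0922
  x=2: 1/3 × log_2[(1/3)/(1/3)] = 1/3 × 0.0000 = 0.0000
  x=3: 1/9 × log_2[(1/9)/(1/6)] = 1/9 × -0.5850 = -0.0650

D_KL(P||Q) = 0.0272 bits

Note: KL divergence is always non-negative and equals 0 iff P = Q.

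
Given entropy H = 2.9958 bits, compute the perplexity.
7.9767

Perplexity is 2^H (or exp(H) for natural log).

H = 2.9958 bits
Perplexity = 2^2.9958 = 7.9767

Interpretation: The model's uncertainty is equivalent to choosing uniformly among 8.0 options.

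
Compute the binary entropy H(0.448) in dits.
0.2987 dits

The binary entropy function is:
H(p) = -p log(p) - (1-p) log(1-p)

H(0.448) = -0.448 × log_10(0.448) - 0.552 × log_10(0.552)
H(0.448) = 0.2987 dits

Note: Binary entropy is maximized at p=0.5 (H=1 bit) and minimized at p=0 or p=1 (H=0).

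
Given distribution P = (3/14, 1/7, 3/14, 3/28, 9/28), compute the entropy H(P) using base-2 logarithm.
2.2251 bits

Shannon entropy is H(X) = -Σ p(x) log p(x).

For P = (3/14, 1/7, 3/14, 3/28, 9/28):
H = -3/14 × log_2(3/14) -1/7 × log_2(1/7) -3/14 × log_2(3/14) -3/28 × log_2(3/28) -9/28 × log_2(9/28)
H = 2.2251 bits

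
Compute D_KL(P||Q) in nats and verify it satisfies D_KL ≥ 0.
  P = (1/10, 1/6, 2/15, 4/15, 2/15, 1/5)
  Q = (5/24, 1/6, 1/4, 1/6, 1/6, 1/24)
0.2521 nats

KL divergence satisfies the Gibbs inequality: D_KL(P||Q) ≥ 0 for all distributions P, Q.

D_KL(P||Q) = Σ p(x) log(p(x)/q(x))
Term by term:
  x=0: 1/10 × log_e[(1/10)/(5/24)] = -0.0734
  x=1: 1/6 × log_e[(1/6)/(1/6)] = 0.0000
  x=2: 2/15 × log_e[(2/15)/(1/4)] = -0.0838
  x=3: 4/15 × log_e[(4/15)/(1/6)] = 0.1253
  x=4: 2/15 × log_e[(2/15)/(1/6)] = -0.0298
  x=5: 1/5 × log_e[(1/5)/(1/24)] = 0.3137
D_KL(P||Q) = 0.2521 nats

D_KL(P||Q) = 0.2521 ≥ 0 ✓

This non-negativity is a fundamental property: relative entropy cannot be negative because it measures how different Q is from P.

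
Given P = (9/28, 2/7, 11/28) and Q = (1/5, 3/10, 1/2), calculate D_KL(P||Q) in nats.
0.0438 nats

KL divergence: D_KL(P||Q) = Σ p(x) log(p(x)/q(x))

Computing term by term:
  x=0: 9/28 × log_e[(9/28)/(1/5)] = 9/28 × 0.4745 = 0.1525
  x=1: 2/7 × log_e[(2/7)/(3/10)] = 2/7 × -0.0488 = -0.0139
  x=2: 11/28 × log_e[(11/28)/(1/2)] = 11/28 × -0.2412 = -0.0947

D_KL(P||Q) = 0.0438 nats

Note: KL divergence is always non-negative and equals 0 iff P = Q.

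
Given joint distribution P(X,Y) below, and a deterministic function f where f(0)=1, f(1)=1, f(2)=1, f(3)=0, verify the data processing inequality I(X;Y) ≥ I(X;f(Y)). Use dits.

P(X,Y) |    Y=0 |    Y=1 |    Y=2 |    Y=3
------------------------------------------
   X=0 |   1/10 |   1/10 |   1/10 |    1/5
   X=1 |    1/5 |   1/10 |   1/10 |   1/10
I(X;Y) = 0.0148, I(X;f(Y)) = 0.0105, inequality holds: 0.0148 ≥ 0.0105

Data Processing Inequality: For any Markov chain X → Y → Z, we have I(X;Y) ≥ I(X;Z).

Here Z = f(Y) is a deterministic function of Y, forming X → Y → Z.

Original I(X;Y) = 0.0148 dits

After applying f:
P(X,Z) where Z=f(Y):
- P(X,Z=0) = P(X,Y=3)
- P(X,Z=1) = P(X,Y=0) + P(X,Y=1) + P(X,Y=2)

I(X;Z) = I(X;f(Y)) = 0.0105 dits

Verification: 0.0148 ≥ 0.0105 ✓

Information cannot be created by processing; the function f can only lose information about X.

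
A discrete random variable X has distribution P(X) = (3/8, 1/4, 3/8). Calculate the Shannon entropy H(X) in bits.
1.5613 bits

Shannon entropy is H(X) = -Σ p(x) log p(x).

For P = (3/8, 1/4, 3/8):
H = -3/8 × log_2(3/8) -1/4 × log_2(1/4) -3/8 × log_2(3/8)
H = 1.5613 bits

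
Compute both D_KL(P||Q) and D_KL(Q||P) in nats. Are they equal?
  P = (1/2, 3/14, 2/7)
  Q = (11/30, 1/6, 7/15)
D_KL(P||Q) = 0.0688, D_KL(Q||P) = 0.0733

KL divergence is not symmetric: D_KL(P||Q) ≠ D_KL(Q||P) in general.

D_KL(P||Q) = 0.0688 nats
D_KL(Q||P) = 0.0733 nats

No, they are not equal!

This asymmetry is why KL divergence is not a true distance metric.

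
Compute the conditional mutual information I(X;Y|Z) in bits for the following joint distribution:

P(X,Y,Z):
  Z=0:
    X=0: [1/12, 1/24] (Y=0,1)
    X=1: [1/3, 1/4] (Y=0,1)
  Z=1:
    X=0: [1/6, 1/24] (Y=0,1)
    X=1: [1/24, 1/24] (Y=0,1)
0.0208 bits

Conditional mutual information: I(X;Y|Z) = H(X|Z) + H(Y|Z) - H(X,Y|Z)

H(Z) = 0.8709
H(X,Z) = 1.5988 → H(X|Z) = 0.7280
H(Y,Z) = 1.8149 → H(Y|Z) = 0.9441
H(X,Y,Z) = 2.5221 → H(X,Y|Z) = 1.6512

I(X;Y|Z) = 0.7280 + 0.9441 - 1.6512 = 0.0208 bits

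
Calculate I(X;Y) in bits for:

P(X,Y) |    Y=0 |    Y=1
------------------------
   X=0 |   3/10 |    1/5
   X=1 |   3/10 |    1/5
0.0000 bits

Mutual information: I(X;Y) = H(X) + H(Y) - H(X,Y)

Marginals:
P(X) = (1/2, 1/2), H(X) = 1.0000 bits
P(Y) = (3/5, 2/5), H(Y) = 0.9710 bits

Joint entropy: H(X,Y) = 1.9710 bits

I(X;Y) = 1.0000 + 0.9710 - 1.9710 = 0.0000 bits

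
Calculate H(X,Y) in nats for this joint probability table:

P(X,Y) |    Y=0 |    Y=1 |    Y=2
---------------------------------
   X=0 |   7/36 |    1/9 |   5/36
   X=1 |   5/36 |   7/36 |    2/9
1.7636 nats

Joint entropy is H(X,Y) = -Σ_{x,y} p(x,y) log p(x,y).

Summing over all non-zero entries:
H(X,Y) = -[7/36·log_e(7/36) + 1/9·log_e(1/9) + 5/36·log_e(5/36) + 5/36·log_e(5/36) + 7/36·log_e(7/36) + 2/9·log_e(2/9)]
H(X,Y) = 1.7636 nats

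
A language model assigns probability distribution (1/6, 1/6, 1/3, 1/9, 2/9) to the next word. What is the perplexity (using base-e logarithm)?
4.6731

Perplexity is e^H (or exp(H) for natural log).

First, H = -Σ p log p = 1.5418 nats
Perplexity = e^1.5418 = 4.6731

Interpretation: The model's uncertainty is equivalent to choosing uniformly among 4.7 options.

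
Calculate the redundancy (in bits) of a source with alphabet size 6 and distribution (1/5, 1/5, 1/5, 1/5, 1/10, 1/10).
0.0630 bits

Redundancy measures how far a source is from maximum entropy:
R = H_max - H(X)

Maximum entropy for 6 symbols: H_max = log_2(6) = 2.5850 bits
Actual entropy: H(X) = 2.5219 bits
Redundancy: R = 2.5850 - 2.5219 = 0.0630 bits

This redundancy represents potential for compression: the source could be compressed by 0.0630 bits per symbol.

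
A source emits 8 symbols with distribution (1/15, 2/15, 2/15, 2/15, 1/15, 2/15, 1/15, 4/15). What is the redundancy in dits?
0.0481 dits

Redundancy measures how far a source is from maximum entropy:
R = H_max - H(X)

Maximum entropy for 8 symbols: H_max = log_10(8) = 0.9031 dits
Actual entropy: H(X) = 0.8550 dits
Redundancy: R = 0.9031 - 0.8550 = 0.0481 dits

This redundancy represents potential for compression: the source could be compressed by 0.0481 dits per symbol.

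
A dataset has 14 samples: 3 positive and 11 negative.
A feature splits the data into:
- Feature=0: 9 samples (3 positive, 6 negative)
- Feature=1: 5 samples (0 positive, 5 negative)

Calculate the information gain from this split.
0.1593 bits

Information Gain = H(Y) - H(Y|Feature)

Before split:
P(positive) = 3/14 = 0.2143
H(Y) = 0.7496 bits

After split:
Feature=0: H = 0.9183 bits (weight = 9/14)
Feature=1: H = 0.0000 bits (weight = 5/14)
H(Y|Feature) = (9/14)×0.9183 + (5/14)×0.0000 = 0.5903 bits

Information Gain = 0.7496 - 0.5903 = 0.1593 bits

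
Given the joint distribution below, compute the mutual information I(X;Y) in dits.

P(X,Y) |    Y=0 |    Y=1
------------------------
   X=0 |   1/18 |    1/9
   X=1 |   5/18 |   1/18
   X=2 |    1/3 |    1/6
0.0269 dits

Mutual information: I(X;Y) = H(X) + H(Y) - H(X,Y)

Marginals:
P(X) = (1/6, 1/3, 1/2), H(X) = 0.4392 dits
P(Y) = (2/3, 1/3), H(Y) = 0.2764 dits

Joint entropy: H(X,Y) = 0.6888 dits

I(X;Y) = 0.4392 + 0.2764 - 0.6888 = 0.0269 dits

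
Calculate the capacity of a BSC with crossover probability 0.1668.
0.3497 bits

For a binary symmetric channel (BSC) with error probability p:
Capacity C = 1 - H(p) bits per symbol

where H(p) = -p log₂(p) - (1-p) log₂(1-p) is the binary entropy function.

H(0.1668) = 0.6503 bits
C = 1 - 0.6503 = 0.3497 bits per symbol

This means we can reliably transmit up to 0.3497 bits of information per channel use.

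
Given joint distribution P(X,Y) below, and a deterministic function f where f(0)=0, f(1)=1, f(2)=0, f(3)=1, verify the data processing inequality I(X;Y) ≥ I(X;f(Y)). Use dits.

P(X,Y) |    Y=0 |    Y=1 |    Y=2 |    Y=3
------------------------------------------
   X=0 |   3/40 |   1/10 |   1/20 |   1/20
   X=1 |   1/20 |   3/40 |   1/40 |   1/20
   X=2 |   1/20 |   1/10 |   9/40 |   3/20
I(X;Y) = 0.0315, I(X;f(Y)) = 0.0030, inequality holds: 0.0315 ≥ 0.0030

Data Processing Inequality: For any Markov chain X → Y → Z, we have I(X;Y) ≥ I(X;Z).

Here Z = f(Y) is a deterministic function of Y, forming X → Y → Z.

Original I(X;Y) = 0.0315 dits

After applying f:
P(X,Z) where Z=f(Y):
- P(X,Z=0) = P(X,Y=0) + P(X,Y=2)
- P(X,Z=1) = P(X,Y=1) + P(X,Y=3)

I(X;Z) = I(X;f(Y)) = 0.0030 dits

Verification: 0.0315 ≥ 0.0030 ✓

Information cannot be created by processing; the function f can only lose information about X.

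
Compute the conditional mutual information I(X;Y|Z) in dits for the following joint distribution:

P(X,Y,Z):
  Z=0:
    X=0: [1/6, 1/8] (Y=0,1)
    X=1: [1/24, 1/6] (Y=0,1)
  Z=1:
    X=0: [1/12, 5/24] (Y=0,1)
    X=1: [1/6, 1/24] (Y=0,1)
0.0452 dits

Conditional mutual information: I(X;Y|Z) = H(X|Z) + H(Y|Z) - H(X,Y|Z)

H(Z) = 0.3010
H(X,Z) = 0.5960 → H(X|Z) = 0.2950
H(Y,Z) = 0.5990 → H(Y|Z) = 0.2980
H(X,Y,Z) = 0.8488 → H(X,Y|Z) = 0.5478

I(X;Y|Z) = 0.2950 + 0.2980 - 0.5478 = 0.0452 dits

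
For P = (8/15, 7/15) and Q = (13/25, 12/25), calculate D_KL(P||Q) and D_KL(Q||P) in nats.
D_KL(P||Q) = 0.0004, D_KL(Q||P) = 0.0004

KL divergence is not symmetric: D_KL(P||Q) ≠ D_KL(Q||P) in general.

D_KL(P||Q) = 0.0004 nats
D_KL(Q||P) = 0.0004 nats

In this case they happen to be equal (to 4 decimal places).

This asymmetry is why KL divergence is not a true distance metric.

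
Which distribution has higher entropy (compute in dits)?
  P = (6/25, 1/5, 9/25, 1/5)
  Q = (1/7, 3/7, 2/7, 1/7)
P

Computing entropies in dits:
H(P) = 0.5881
H(Q) = 0.5546

Distribution P has higher entropy.

Intuition: The distribution closer to uniform (more spread out) has higher entropy.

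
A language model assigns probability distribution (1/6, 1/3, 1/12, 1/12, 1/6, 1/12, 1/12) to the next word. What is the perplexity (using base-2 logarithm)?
6.0000

Perplexity is 2^H (or exp(H) for natural log).

First, H = -Σ p log p = 2.5850 bits
Perplexity = 2^2.5850 = 6.0000

Interpretation: The model's uncertainty is equivalent to choosing uniformly among 6.0 options.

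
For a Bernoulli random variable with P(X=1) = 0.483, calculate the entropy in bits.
0.9992 bits

The binary entropy function is:
H(p) = -p log(p) - (1-p) log(1-p)

H(0.483) = -0.483 × log_2(0.483) - 0.517 × log_2(0.517)
H(0.483) = 0.9992 bits

Note: Binary entropy is maximized at p=0.5 (H=1 bit) and minimized at p=0 or p=1 (H=0).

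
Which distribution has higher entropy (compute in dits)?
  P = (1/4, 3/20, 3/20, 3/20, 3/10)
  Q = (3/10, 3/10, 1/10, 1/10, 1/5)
P

Computing entropies in dits:
H(P) = 0.6781
H(Q) = 0.6535

Distribution P has higher entropy.

Intuition: The distribution closer to uniform (more spread out) has higher entropy.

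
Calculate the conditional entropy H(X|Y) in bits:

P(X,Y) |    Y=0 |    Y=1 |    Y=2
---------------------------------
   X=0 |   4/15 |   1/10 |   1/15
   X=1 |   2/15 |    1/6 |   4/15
0.8625 bits

Using the chain rule: H(X|Y) = H(X,Y) - H(Y)

First, compute H(X,Y) = 2.4281 bits

Marginal P(Y) = (2/5, 4/15, 1/3)
H(Y) = 1.5656 bits

H(X|Y) = H(X,Y) - H(Y) = 2.4281 - 1.5656 = 0.8625 bits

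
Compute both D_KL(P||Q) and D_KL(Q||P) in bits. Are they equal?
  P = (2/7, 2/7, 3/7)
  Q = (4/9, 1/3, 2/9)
D_KL(P||Q) = 0.1604, D_KL(Q||P) = 0.1469

KL divergence is not symmetric: D_KL(P||Q) ≠ D_KL(Q||P) in general.

D_KL(P||Q) = 0.1604 bits
D_KL(Q||P) = 0.1469 bits

No, they are not equal!

This asymmetry is why KL divergence is not a true distance metric.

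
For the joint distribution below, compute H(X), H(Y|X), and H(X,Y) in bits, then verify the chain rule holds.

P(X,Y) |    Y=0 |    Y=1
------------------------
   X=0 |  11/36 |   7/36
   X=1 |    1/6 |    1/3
H(X,Y) = 1.9412, H(X) = 1.0000, H(Y|X) = 0.9412 (all in bits)

Chain rule: H(X,Y) = H(X) + H(Y|X)

Left side — joint entropy directly:
H(X,Y) = -Σ p(x,y) log p(x,y) = 1.9412 bits

Right side — compute H(Y|X) from the conditional distributions:
P(X) = (1/2, 1/2), so H(X) = 1.0000 bits
H(Y|X) = Σ_x P(X=x) · H(Y|X=x):
  P(Y|X=0) = (11/18, 7/18), H(Y|X=0) = 0.9641, weight P(X=0) = 1/2
  P(Y|X=1) = (1/3, 2/3), H(Y|X=1) = 0.9183, weight P(X=1) = 1/2
H(Y|X) = 0.9412 bits

H(X) + H(Y|X) = 1.0000 + 0.9412 = 1.9412 bits

Both sides equal 1.9412 bits. ✓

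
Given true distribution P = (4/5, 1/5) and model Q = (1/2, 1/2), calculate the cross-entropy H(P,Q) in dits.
0.3010 dits

Cross-entropy: H(P,Q) = -Σ p(x) log q(x)

Alternatively: H(P,Q) = H(P) + D_KL(P||Q)
H(P) = 0.2173 dits
D_KL(P||Q) = 0.0837 dits

H(P,Q) = 0.2173 + 0.0837 = 0.3010 dits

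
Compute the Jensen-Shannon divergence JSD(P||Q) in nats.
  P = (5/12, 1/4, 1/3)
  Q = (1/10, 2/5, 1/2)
0.0693 nats

Jensen-Shannon divergence is:
JSD(P||Q) = 0.5 × D_KL(P||M) + 0.5 × D_KL(Q||M)
where M = 0.5 × (P + Q) is the mixture distribution.

M = 0.5 × (5/12, 1/4, 1/3) + 0.5 × (1/10, 2/5, 1/2) = (0.258333, 13/40, 5/12)

D_KL(P||M) = 0.0592 nats
D_KL(Q||M) = 0.0793 nats

JSD(P||Q) = 0.5 × 0.0592 + 0.5 × 0.0793 = 0.0693 nats

Unlike KL divergence, JSD is symmetric and bounded: 0 ≤ JSD ≤ log(2).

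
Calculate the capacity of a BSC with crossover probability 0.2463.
0.1946 bits

For a binary symmetric channel (BSC) with error probability p:
Capacity C = 1 - H(p) bits per symbol

where H(p) = -p log₂(p) - (1-p) log₂(1-p) is the binary entropy function.

H(0.2463) = 0.8054 bits
C = 1 - 0.8054 = 0.1946 bits per symbol

This means we can reliably transmit up to 0.1946 bits of information per channel use.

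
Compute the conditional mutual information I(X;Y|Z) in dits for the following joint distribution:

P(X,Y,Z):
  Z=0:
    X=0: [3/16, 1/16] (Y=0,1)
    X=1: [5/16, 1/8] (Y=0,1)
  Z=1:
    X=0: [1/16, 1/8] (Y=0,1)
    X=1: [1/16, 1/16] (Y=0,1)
0.0021 dits

Conditional mutual information: I(X;Y|Z) = H(X|Z) + H(Y|Z) - H(X,Y|Z)

H(Z) = 0.2697
H(X,Z) = 0.5568 → H(X|Z) = 0.2871
H(Y,Z) = 0.5360 → H(Y|Z) = 0.2663
H(X,Y,Z) = 0.8210 → H(X,Y|Z) = 0.5512

I(X;Y|Z) = 0.2871 + 0.2663 - 0.5512 = 0.0021 dits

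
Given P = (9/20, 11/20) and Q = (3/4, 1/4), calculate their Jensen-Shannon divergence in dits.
0.0207 dits

Jensen-Shannon divergence is:
JSD(P||Q) = 0.5 × D_KL(P||M) + 0.5 × D_KL(Q||M)
where M = 0.5 × (P + Q) is the mixture distribution.

M = 0.5 × (9/20, 11/20) + 0.5 × (3/4, 1/4) = (3/5, 2/5)

D_KL(P||M) = 0.0198 dits
D_KL(Q||M) = 0.0217 dits

JSD(P||Q) = 0.5 × 0.0198 + 0.5 × 0.0217 = 0.0207 dits

Unlike KL divergence, JSD is symmetric and bounded: 0 ≤ JSD ≤ log(2).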